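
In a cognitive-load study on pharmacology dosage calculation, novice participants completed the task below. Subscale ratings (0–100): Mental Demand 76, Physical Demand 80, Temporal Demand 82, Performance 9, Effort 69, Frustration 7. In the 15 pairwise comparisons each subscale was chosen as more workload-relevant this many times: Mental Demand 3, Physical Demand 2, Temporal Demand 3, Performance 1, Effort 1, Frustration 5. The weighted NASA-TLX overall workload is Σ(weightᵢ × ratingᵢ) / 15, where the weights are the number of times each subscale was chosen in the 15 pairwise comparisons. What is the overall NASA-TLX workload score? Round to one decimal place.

The tallies are the weights (they sum to 15).
Weighted sum = 3·76 + 2·80 + 3·82 + 1·9 + 1·69 + 5·7
            = 228 + 160 + 246 + 9 + 69 + 35 = 747.
Overall workload = 747 / 15 = 49.8000 ≈ 49.8.

49.8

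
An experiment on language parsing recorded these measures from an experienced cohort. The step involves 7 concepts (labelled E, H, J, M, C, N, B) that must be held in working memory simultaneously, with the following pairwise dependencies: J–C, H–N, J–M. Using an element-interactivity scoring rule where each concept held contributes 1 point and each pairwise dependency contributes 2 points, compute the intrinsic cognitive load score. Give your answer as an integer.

13

Count of concepts held simultaneously: 7.
Count of pairwise dependencies listed: 3.
Element contribution: 7 × 1 = 7.
Interaction contribution: 3 × 2 = 6.
Intrinsic load = 7 + 6 = 13.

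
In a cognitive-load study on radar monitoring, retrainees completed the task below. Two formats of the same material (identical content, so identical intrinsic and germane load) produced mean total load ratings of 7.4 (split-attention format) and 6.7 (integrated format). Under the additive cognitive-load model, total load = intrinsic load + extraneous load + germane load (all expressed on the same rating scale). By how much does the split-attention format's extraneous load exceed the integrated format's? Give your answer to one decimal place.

Intrinsic and germane load are equal across formats, so the difference in total load equals the difference in extraneous load.
Extraneous-load difference = 7.4 − 6.7 = 0.7.

0.7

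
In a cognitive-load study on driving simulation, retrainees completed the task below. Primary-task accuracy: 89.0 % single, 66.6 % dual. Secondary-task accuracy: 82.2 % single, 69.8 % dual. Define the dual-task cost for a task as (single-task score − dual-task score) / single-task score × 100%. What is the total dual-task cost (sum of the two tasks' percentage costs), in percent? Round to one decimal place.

40.3

Primary cost = (89.0 − 66.6) / 89.0 × 100% = 25.1685%.
Secondary cost = (82.2 − 69.8) / 82.2 × 100% = 15.0852%.
Total = 25.1685% + 15.0852% = 40.2537% ≈ 40.3%.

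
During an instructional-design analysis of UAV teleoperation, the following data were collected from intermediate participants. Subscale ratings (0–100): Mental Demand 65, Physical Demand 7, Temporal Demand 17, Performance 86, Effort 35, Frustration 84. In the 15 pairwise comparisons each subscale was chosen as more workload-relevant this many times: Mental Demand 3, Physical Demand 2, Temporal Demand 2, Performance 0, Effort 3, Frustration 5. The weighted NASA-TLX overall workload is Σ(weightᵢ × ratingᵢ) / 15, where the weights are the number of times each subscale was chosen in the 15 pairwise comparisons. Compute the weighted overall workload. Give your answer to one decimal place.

The tallies are the weights (they sum to 15).
Weighted sum = 3·65 + 2·7 + 2·17 + 0·86 + 3·35 + 5·84
            = 195 + 14 + 34 + 0 + 105 + 420 = 768.
Overall workload = 768 / 15 = 51.2000 ≈ 51.2.

51.2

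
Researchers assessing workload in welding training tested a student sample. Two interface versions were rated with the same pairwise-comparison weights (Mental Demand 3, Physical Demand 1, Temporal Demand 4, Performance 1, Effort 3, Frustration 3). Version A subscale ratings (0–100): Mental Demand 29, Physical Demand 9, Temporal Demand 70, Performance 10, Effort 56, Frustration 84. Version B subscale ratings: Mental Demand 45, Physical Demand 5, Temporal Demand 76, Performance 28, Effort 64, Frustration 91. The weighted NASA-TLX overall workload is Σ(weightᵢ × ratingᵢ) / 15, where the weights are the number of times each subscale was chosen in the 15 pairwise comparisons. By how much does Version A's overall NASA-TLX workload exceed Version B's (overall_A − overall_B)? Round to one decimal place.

Version A weighted sum = 3·29 + 1·9 + 4·70 + 1·10 + 3·56 + 3·84 = 87 + 9 + 280 + 10 + 168 + 252 = 806; overall_A = 806/15 = 53.7333.
Version B weighted sum = 3·45 + 1·5 + 4·76 + 1·28 + 3·64 + 3·91 = 135 + 5 + 304 + 28 + 192 + 273 = 937; overall_B = 937/15 = 62.4667.
Difference = 53.7333 − 62.4667 = -8.7334 ≈ -8.7.

-8.7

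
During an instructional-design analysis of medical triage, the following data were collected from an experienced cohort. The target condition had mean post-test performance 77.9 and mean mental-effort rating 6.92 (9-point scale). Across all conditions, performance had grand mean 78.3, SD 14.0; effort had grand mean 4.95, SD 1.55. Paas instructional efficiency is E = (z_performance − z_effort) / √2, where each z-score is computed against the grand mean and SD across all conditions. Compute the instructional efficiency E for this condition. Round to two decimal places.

-0.92

z_performance = (77.9 − 78.3) / 14.0 = -0.4000 / 14.0 = -0.0286.
z_effort = (6.92 − 4.95) / 1.55 = 1.9700 / 1.55 = 1.2710.
z_P − z_E = -0.0286 − 1.2710 = -1.2996.
E = -1.2996 / √2 = -1.2996 / 1.41421 = -0.9190 ≈ -0.92.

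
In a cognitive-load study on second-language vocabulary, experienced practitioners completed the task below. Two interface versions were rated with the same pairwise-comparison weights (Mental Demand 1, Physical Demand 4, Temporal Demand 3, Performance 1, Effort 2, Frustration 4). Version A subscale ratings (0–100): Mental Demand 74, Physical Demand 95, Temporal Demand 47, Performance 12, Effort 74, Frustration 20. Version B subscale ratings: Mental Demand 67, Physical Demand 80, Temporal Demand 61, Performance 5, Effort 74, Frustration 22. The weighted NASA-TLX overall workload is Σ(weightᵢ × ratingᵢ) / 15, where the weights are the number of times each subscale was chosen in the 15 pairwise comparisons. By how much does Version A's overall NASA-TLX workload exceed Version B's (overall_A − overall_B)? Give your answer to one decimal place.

Version A weighted sum = 1·74 + 4·95 + 3·47 + 1·12 + 2·74 + 4·20 = 74 + 380 + 141 + 12 + 148 + 80 = 835; overall_A = 835/15 = 55.6667.
Version B weighted sum = 1·67 + 4·80 + 3·61 + 1·5 + 2·74 + 4·22 = 67 + 320 + 183 + 5 + 148 + 88 = 811; overall_B = 811/15 = 54.0667.
Difference = 55.6667 − 54.0667 = 1.6000 ≈ 1.6.

1.6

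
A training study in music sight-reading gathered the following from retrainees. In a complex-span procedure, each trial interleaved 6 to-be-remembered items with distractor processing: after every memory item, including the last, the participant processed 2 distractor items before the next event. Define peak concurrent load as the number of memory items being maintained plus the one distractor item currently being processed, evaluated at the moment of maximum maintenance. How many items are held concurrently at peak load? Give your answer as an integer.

Maintenance is greatest during the distractor(s) after memory item 6: all 6 memory items are being held.
One distractor item is concurrently being processed.
Peak concurrent load = 6 + 1 = 7 items.

7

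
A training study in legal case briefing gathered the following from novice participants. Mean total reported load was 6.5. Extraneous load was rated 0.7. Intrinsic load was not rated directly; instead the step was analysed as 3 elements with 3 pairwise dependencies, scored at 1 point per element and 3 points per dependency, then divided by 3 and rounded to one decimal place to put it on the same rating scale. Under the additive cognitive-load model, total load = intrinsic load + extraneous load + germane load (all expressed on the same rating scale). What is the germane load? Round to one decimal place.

Intrinsic (element-interactivity): (3 × 1 + 3 × 3) / 3 = 12 / 3 = 4.0000 → 4.0.
germane load = total − intrinsic − extraneous
             = 6.5 − 4.0 − 0.7 = 1.8.

1.8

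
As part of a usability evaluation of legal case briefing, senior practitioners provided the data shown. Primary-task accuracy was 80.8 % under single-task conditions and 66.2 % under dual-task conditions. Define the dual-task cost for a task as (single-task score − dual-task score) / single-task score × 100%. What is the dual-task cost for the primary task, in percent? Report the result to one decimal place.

18.1

Cost = (80.8 − 66.2) / 80.8 × 100%
     = 14.6000 / 80.8 × 100% = 18.0693%.
≈ 18.1%.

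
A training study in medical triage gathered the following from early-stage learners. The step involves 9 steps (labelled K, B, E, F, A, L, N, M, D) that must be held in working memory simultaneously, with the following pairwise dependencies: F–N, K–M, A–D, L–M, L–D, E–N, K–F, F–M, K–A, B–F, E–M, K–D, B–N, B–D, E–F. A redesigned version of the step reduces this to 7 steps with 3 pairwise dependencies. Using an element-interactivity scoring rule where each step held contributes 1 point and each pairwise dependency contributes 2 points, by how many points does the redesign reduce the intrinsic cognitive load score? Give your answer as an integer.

26

Original: 9 × 1 + 15 × 2 = 9 + 30 = 39.
Redesigned: 7 × 1 + 3 × 2 = 7 + 6 = 13.
Reduction = 39 − 13 = 26.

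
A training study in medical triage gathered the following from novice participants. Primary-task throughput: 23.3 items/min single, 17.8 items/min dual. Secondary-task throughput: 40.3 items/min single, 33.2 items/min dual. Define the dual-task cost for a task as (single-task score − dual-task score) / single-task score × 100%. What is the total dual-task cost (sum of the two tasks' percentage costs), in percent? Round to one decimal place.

41.2

Primary cost = (23.3 − 17.8) / 23.3 × 100% = 23.6052%.
Secondary cost = (40.3 − 33.2) / 40.3 × 100% = 17.6179%.
Total = 23.6052% + 17.6179% = 41.2231% ≈ 41.2%.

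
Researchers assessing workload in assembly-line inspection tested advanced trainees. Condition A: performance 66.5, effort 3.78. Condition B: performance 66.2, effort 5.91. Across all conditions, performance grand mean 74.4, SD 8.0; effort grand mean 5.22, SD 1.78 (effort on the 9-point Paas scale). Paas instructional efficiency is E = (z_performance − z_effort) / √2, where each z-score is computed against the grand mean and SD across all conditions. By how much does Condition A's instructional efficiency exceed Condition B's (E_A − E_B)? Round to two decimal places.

0.87

Condition A: z_P = (66.5 − 74.4)/8.0 = -0.9875; z_E = (3.78 − 5.22)/1.78 = -0.8090; E_A = (-0.9875 − (-0.8090))/√2 = -0.1262.
Condition B: z_P = (66.2 − 74.4)/8.0 = -1.0250; z_E = (5.91 − 5.22)/1.78 = 0.3876; E_B = (-1.0250 − 0.3876)/√2 = -0.9989.
E_A − E_B = -0.1262 − (-0.9989) = 0.8727 ≈ 0.87.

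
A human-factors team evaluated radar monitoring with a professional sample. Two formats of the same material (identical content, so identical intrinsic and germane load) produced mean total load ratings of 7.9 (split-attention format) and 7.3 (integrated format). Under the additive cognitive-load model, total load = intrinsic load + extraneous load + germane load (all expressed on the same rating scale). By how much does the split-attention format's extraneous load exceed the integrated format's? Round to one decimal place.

Intrinsic and germane load are equal across formats, so the difference in total load equals the difference in extraneous load.
Extraneous-load difference = 7.9 − 7.3 = 0.6.

0.6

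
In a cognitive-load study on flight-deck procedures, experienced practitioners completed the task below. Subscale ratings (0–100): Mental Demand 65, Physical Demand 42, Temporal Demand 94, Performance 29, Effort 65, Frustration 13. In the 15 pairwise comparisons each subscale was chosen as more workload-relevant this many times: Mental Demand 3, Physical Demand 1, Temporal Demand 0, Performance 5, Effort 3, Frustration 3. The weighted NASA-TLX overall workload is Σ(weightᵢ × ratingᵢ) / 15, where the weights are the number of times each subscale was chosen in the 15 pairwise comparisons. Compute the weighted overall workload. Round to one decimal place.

The tallies are the weights (they sum to 15).
Weighted sum = 3·65 + 1·42 + 0·94 + 5·29 + 3·65 + 3·13
            = 195 + 42 + 0 + 145 + 195 + 39 = 616.
Overall workload = 616 / 15 = 41.0667 ≈ 41.1.

41.1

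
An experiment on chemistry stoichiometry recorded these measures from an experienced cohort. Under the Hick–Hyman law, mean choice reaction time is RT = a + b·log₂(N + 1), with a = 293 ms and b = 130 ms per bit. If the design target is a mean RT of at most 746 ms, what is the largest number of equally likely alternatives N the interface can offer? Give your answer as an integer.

10

Set 293 + 130·log₂(N + 1) ≤ 746.
log₂(N + 1) ≤ (746 − 293) / 130 = 3.4846.
N + 1 ≤ 2^3.4846 = 11.1936.
N ≤ 10.1936, so the largest integer N is 10.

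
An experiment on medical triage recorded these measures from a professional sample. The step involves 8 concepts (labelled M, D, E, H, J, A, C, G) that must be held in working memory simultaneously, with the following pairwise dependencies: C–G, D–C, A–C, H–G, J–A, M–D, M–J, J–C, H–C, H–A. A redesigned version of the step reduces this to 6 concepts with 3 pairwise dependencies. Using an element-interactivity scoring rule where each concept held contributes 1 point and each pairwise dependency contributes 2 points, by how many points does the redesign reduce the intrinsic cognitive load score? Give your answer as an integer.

16

Original: 8 × 1 + 10 × 2 = 8 + 20 = 28.
Redesigned: 6 × 1 + 3 × 2 = 6 + 6 = 12.
Reduction = 28 − 12 = 16.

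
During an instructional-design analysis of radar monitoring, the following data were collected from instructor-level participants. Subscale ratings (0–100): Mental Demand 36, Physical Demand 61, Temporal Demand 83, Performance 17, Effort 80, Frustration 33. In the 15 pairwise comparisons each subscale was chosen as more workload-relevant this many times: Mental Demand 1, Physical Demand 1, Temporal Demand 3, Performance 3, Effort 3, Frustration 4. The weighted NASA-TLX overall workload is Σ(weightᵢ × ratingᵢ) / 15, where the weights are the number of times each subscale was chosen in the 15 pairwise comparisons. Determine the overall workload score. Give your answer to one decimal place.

The tallies are the weights (they sum to 15).
Weighted sum = 1·36 + 1·61 + 3·83 + 3·17 + 3·80 + 4·33
            = 36 + 61 + 249 + 51 + 240 + 132 = 769.
Overall workload = 769 / 15 = 51.2667 ≈ 51.3.

51.3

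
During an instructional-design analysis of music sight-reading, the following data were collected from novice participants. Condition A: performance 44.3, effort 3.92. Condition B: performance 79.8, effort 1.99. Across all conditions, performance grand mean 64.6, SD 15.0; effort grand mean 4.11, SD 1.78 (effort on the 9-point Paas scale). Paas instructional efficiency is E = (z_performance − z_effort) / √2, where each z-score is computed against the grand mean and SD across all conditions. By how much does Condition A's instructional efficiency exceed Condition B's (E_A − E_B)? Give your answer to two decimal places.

-2.44

Condition A: z_P = (44.3 − 64.6)/15.0 = -1.3533; z_E = (3.92 − 4.11)/1.78 = -0.1067; E_A = (-1.3533 − (-0.1067))/√2 = -0.8815.
Condition B: z_P = (79.8 − 64.6)/15.0 = 1.0133; z_E = (1.99 − 4.11)/1.78 = -1.1910; E_B = (1.0133 − (-1.1910))/√2 = 1.5587.
E_A − E_B = -0.8815 − 1.5587 = -2.4402 ≈ -2.44.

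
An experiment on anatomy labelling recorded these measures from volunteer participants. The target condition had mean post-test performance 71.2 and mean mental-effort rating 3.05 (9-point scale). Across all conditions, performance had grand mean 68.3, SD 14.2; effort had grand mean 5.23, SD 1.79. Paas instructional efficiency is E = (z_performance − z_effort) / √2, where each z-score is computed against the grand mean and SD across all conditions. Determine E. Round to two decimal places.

1.01

z_performance = (71.2 − 68.3) / 14.2 = 2.9000 / 14.2 = 0.2042.
z_effort = (3.05 − 5.23) / 1.79 = -2.1800 / 1.79 = -1.2179.
z_P − z_E = 0.2042 − (-1.2179) = 1.4221.
E = 1.4221 / √2 = 1.4221 / 1.41421 = 1.0056 ≈ 1.01.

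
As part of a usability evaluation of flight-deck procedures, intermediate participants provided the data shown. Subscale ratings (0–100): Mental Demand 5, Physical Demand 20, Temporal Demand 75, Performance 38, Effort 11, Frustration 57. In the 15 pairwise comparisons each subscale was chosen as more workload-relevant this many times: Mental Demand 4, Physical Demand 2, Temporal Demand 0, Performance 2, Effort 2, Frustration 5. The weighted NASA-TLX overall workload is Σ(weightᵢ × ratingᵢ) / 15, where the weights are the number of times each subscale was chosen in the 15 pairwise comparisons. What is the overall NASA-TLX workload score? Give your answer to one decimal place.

29.5

The tallies are the weights (they sum to 15).
Weighted sum = 4·5 + 2·20 + 0·75 + 2·38 + 2·11 + 5·57
            = 20 + 40 + 0 + 76 + 22 + 285 = 443.
Overall workload = 443 / 15 = 29.5333 ≈ 29.5.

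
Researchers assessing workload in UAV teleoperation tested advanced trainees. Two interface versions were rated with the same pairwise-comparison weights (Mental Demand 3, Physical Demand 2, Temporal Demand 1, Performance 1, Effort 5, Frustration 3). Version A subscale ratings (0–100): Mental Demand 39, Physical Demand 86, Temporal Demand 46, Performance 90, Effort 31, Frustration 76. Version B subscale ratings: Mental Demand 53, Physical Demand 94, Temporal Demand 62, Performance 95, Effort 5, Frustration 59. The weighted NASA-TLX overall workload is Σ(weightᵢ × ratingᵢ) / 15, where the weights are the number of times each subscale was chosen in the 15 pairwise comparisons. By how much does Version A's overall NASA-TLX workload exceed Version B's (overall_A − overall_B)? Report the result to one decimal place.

Version A weighted sum = 3·39 + 2·86 + 1·46 + 1·90 + 5·31 + 3·76 = 117 + 172 + 46 + 90 + 155 + 228 = 808; overall_A = 808/15 = 53.8667.
Version B weighted sum = 3·53 + 2·94 + 1·62 + 1·95 + 5·5 + 3·59 = 159 + 188 + 62 + 95 + 25 + 177 = 706; overall_B = 706/15 = 47.0667.
Difference = 53.8667 − 47.0667 = 6.8000 ≈ 6.8.

6.8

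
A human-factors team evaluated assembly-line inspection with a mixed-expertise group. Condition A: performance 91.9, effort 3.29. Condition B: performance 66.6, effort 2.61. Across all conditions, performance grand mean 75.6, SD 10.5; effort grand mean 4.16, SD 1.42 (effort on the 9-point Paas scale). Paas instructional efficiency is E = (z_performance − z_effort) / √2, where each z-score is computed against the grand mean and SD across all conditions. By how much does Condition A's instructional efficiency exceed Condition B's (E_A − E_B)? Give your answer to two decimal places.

Condition A: z_P = (91.9 − 75.6)/10.5 = 1.5524; z_E = (3.29 − 4.16)/1.42 = -0.6127; E_A = (1.5524 − (-0.6127))/√2 = 1.5310.
Condition B: z_P = (66.6 − 75.6)/10.5 = -0.8571; z_E = (2.61 − 4.16)/1.42 = -1.0915; E_B = (-0.8571 − (-1.0915))/√2 = 0.1657.
E_A − E_B = 1.5310 − 0.1657 = 1.3653 ≈ 1.37.

1.37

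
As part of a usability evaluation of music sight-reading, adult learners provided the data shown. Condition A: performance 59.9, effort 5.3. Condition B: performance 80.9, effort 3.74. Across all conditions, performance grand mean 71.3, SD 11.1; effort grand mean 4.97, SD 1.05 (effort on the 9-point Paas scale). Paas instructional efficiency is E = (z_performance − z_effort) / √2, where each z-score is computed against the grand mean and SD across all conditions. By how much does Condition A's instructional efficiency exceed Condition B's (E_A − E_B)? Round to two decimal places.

Condition A: z_P = (59.9 − 71.3)/11.1 = -1.0270; z_E = (5.3 − 4.97)/1.05 = 0.3143; E_A = (-1.0270 − 0.3143)/√2 = -0.9484.
Condition B: z_P = (80.9 − 71.3)/11.1 = 0.8649; z_E = (3.74 − 4.97)/1.05 = -1.1714; E_B = (0.8649 − (-1.1714))/√2 = 1.4399.
E_A − E_B = -0.9484 − 1.4399 = -2.3883 ≈ -2.39.

-2.39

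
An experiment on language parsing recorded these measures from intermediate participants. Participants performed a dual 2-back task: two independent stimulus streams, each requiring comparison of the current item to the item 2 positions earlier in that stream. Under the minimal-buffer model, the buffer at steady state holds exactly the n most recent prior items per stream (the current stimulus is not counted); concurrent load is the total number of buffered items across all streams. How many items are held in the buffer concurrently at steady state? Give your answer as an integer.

Each stream's buffer holds its 2 most recent prior items.
Two independent streams: 2 × 2 = 4 buffered items at steady state.

4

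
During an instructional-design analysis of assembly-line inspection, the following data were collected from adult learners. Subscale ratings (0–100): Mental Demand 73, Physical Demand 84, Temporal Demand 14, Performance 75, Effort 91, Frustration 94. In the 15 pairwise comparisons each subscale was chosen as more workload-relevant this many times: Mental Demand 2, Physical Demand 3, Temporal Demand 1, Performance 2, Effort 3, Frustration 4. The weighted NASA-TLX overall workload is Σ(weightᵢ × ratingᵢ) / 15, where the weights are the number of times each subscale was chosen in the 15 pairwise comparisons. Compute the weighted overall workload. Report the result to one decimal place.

80.7

The tallies are the weights (they sum to 15).
Weighted sum = 2·73 + 3·84 + 1·14 + 2·75 + 3·91 + 4·94
            = 146 + 252 + 14 + 150 + 273 + 376 = 1211.
Overall workload = 1211 / 15 = 80.7333 ≈ 80.7.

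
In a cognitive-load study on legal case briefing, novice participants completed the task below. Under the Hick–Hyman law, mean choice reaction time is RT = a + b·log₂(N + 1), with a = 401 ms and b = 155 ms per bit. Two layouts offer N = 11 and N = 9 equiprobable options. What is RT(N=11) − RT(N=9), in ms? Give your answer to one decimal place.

40.8

RT(11) = 401 + 155·log₂(12) = 401 + 155·3.5850 = 956.6750 ms.
RT(9) = 401 + 155·log₂(10) = 401 + 155·3.3219 = 915.8945 ms.
Difference = 956.6750 − 915.8945 = 40.7805 ≈ 40.8 ms.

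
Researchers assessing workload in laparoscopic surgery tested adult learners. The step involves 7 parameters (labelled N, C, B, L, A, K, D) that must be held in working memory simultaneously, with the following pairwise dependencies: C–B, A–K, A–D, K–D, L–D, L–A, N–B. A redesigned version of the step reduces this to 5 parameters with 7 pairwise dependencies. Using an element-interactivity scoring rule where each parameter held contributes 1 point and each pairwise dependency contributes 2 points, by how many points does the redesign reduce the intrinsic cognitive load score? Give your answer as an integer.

2

Original: 7 × 1 + 7 × 2 = 7 + 14 = 21.
Redesigned: 5 × 1 + 7 × 2 = 5 + 14 = 19.
Reduction = 21 − 19 = 2.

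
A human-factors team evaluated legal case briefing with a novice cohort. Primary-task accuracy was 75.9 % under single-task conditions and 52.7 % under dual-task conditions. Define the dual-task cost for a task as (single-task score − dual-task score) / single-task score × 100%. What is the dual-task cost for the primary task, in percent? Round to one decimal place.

30.6

Cost = (75.9 − 52.7) / 75.9 × 100%
     = 23.2000 / 75.9 × 100% = 30.5665%.
≈ 30.6%.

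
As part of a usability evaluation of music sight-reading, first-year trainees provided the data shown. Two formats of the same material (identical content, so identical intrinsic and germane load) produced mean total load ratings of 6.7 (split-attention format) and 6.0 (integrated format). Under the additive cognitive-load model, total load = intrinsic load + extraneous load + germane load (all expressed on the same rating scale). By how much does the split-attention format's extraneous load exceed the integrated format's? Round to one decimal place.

Intrinsic and germane load are equal across formats, so the difference in total load equals the difference in extraneous load.
Extraneous-load difference = 6.7 − 6.0 = 0.7.

0.7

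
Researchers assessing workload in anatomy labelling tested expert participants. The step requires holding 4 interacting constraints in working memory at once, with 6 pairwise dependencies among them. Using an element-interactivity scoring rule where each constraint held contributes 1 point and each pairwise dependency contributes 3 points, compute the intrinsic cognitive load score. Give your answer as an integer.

Element contribution: 4 × 1 = 4.
Interaction contribution: 6 × 3 = 18.
Intrinsic load = 4 + 18 = 22.

22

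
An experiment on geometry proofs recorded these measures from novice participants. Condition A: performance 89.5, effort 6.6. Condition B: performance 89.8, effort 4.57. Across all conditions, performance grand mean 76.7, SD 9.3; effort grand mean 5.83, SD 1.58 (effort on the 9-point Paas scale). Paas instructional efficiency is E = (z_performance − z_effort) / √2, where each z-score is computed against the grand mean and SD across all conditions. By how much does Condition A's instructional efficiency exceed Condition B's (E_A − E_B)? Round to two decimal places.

Condition A: z_P = (89.5 − 76.7)/9.3 = 1.3763; z_E = (6.6 − 5.83)/1.58 = 0.4873; E_A = (1.3763 − 0.4873)/√2 = 0.6286.
Condition B: z_P = (89.8 − 76.7)/9.3 = 1.4086; z_E = (4.57 − 5.83)/1.58 = -0.7975; E_B = (1.4086 − (-0.7975))/√2 = 1.5599.
E_A − E_B = 0.6286 − 1.5599 = -0.9313 ≈ -0.93.

-0.93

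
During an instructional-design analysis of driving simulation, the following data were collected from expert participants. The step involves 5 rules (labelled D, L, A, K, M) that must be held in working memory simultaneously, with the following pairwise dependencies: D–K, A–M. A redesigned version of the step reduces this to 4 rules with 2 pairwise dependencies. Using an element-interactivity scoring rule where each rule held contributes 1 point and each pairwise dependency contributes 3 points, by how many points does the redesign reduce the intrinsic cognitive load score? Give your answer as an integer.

Original: 5 × 1 + 2 × 3 = 5 + 6 = 11.
Redesigned: 4 × 1 + 2 × 3 = 4 + 6 = 10.
Reduction = 11 − 10 = 1.

1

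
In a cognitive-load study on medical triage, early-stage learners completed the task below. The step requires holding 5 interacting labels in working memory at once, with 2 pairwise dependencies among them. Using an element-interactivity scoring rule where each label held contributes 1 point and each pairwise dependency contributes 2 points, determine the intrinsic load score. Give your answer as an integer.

Element contribution: 5 × 1 = 5.
Interaction contribution: 2 × 2 = 4.
Intrinsic load = 5 + 4 = 9.

9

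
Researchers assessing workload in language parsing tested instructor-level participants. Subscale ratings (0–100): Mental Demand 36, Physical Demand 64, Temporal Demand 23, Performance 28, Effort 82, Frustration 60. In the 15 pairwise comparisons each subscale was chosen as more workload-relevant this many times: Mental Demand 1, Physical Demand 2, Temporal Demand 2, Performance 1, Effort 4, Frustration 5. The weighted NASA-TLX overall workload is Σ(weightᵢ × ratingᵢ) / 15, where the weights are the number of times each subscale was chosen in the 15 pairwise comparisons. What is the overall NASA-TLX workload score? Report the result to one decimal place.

The tallies are the weights (they sum to 15).
Weighted sum = 1·36 + 2·64 + 2·23 + 1·28 + 4·82 + 5·60
            = 36 + 128 + 46 + 28 + 328 + 300 = 866.
Overall workload = 866 / 15 = 57.7333 ≈ 57.7.

57.7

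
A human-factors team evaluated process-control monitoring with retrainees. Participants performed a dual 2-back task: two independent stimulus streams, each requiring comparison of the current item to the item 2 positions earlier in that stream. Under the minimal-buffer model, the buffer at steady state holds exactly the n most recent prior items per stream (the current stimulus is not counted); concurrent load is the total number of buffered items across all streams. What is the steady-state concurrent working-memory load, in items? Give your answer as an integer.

4

Each stream's buffer holds its 2 most recent prior items.
Two independent streams: 2 × 2 = 4 buffered items at steady state.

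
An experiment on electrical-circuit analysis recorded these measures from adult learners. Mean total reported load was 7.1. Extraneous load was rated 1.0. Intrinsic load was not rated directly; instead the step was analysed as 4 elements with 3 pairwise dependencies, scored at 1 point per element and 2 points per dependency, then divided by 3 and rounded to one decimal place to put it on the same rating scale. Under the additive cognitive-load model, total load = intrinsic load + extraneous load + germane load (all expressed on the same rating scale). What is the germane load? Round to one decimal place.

Intrinsic (element-interactivity): (4 × 1 + 3 × 2) / 3 = 10 / 3 = 3.3333 → 3.3.
germane load = total − intrinsic − extraneous
             = 7.1 − 3.3 − 1.0 = 2.8.

2.8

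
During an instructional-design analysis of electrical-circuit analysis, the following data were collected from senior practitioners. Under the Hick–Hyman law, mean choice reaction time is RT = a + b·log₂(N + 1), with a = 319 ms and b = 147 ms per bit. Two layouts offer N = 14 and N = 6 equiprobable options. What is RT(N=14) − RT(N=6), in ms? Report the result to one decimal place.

RT(14) = 319 + 147·log₂(15) = 319 + 147·3.9069 = 893.3143 ms.
RT(6) = 319 + 147·log₂(7) = 319 + 147·2.8074 = 731.6878 ms.
Difference = 893.3143 − 731.6878 = 161.6265 ≈ 161.6 ms.

161.6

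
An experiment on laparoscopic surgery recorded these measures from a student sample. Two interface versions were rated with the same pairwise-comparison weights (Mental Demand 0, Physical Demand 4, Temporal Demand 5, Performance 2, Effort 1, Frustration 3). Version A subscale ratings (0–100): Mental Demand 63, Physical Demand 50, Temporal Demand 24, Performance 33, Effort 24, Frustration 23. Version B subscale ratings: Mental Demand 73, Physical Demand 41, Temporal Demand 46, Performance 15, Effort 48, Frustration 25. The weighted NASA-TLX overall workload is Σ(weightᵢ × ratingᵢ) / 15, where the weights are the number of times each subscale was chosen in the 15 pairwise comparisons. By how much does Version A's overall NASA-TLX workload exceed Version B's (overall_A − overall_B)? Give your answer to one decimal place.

-4.5

Version A weighted sum = 0·63 + 4·50 + 5·24 + 2·33 + 1·24 + 3·23 = 0 + 200 + 120 + 66 + 24 + 69 = 479; overall_A = 479/15 = 31.9333.
Version B weighted sum = 0·73 + 4·41 + 5·46 + 2·15 + 1·48 + 3·25 = 0 + 164 + 230 + 30 + 48 + 75 = 547; overall_B = 547/15 = 36.4667.
Difference = 31.9333 − 36.4667 = -4.5334 ≈ -4.5.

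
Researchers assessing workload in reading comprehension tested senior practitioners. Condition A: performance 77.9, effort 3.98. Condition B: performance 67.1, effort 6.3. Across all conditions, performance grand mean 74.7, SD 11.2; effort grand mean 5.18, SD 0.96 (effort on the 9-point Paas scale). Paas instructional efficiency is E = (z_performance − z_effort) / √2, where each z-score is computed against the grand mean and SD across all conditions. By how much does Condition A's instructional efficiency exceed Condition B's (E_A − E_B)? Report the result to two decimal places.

2.39

Condition A: z_P = (77.9 − 74.7)/11.2 = 0.2857; z_E = (3.98 − 5.18)/0.96 = -1.2500; E_A = (0.2857 − (-1.2500))/√2 = 1.0859.
Condition B: z_P = (67.1 − 74.7)/11.2 = -0.6786; z_E = (6.3 − 5.18)/0.96 = 1.1667; E_B = (-0.6786 − 1.1667)/√2 = -1.3048.
E_A − E_B = 1.0859 − (-1.3048) = 2.3907 ≈ 2.39.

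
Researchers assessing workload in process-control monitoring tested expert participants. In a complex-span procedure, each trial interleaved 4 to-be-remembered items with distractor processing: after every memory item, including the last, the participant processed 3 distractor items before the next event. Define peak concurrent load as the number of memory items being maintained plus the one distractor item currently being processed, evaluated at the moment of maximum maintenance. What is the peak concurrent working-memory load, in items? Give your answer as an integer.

Maintenance is greatest during the distractor(s) after memory item 4: all 4 memory items are being held.
One distractor item is concurrently being processed.
Peak concurrent load = 4 + 1 = 5 items.

5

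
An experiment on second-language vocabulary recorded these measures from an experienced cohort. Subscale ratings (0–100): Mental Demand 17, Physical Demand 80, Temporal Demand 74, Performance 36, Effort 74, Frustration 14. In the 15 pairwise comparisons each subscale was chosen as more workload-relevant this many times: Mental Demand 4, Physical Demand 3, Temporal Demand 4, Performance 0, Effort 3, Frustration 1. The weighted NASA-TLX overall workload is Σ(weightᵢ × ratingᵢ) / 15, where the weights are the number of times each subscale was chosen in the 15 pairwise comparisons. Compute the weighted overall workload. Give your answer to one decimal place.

56.0

The tallies are the weights (they sum to 15).
Weighted sum = 4·17 + 3·80 + 4·74 + 0·36 + 3·74 + 1·14
            = 68 + 240 + 296 + 0 + 222 + 14 = 840.
Overall workload = 840 / 15 = 56.0000 ≈ 56.0.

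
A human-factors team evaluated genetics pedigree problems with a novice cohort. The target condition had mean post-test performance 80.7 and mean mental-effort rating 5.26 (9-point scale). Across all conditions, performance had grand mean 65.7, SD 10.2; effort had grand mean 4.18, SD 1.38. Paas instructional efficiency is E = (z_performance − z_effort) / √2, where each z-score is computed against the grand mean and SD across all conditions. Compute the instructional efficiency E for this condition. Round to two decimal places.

0.49

z_performance = (80.7 − 65.7) / 10.2 = 15.0000 / 10.2 = 1.4706.
z_effort = (5.26 − 4.18) / 1.38 = 1.0800 / 1.38 = 0.7826.
z_P − z_E = 1.4706 − 0.7826 = 0.6880.
E = 0.6880 / √2 = 0.6880 / 1.41421 = 0.4865 ≈ 0.49.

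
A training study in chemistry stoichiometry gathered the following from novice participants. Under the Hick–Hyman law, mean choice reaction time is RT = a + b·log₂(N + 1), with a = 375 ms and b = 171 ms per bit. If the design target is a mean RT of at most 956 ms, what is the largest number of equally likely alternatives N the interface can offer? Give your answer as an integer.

Set 375 + 171·log₂(N + 1) ≤ 956.
log₂(N + 1) ≤ (956 − 375) / 171 = 3.3977.
N + 1 ≤ 2^3.3977 = 10.5392.
N ≤ 9.5392, so the largest integer N is 9.

9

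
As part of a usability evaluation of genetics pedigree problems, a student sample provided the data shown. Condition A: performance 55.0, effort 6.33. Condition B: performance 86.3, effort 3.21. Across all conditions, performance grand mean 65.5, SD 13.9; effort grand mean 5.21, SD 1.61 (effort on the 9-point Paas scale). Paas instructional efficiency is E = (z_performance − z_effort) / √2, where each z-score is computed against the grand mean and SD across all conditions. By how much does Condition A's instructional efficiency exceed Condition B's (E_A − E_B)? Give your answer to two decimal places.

Condition A: z_P = (55.0 − 65.5)/13.9 = -0.7554; z_E = (6.33 − 5.21)/1.61 = 0.6957; E_A = (-0.7554 − 0.6957)/√2 = -1.0261.
Condition B: z_P = (86.3 − 65.5)/13.9 = 1.4964; z_E = (3.21 − 5.21)/1.61 = -1.2422; E_B = (1.4964 − (-1.2422))/√2 = 1.9365.
E_A − E_B = -1.0261 − 1.9365 = -2.9626 ≈ -2.96.

-2.96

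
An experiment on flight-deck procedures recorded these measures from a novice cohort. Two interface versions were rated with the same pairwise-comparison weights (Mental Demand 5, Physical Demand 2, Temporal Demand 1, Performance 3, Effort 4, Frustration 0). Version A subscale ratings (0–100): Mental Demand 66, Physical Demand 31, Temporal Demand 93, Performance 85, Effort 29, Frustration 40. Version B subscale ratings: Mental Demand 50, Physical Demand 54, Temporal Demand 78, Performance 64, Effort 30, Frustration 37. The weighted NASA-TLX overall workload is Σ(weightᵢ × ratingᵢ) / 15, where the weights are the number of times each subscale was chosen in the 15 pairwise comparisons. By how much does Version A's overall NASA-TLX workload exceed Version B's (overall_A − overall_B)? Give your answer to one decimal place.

7.2

Version A weighted sum = 5·66 + 2·31 + 1·93 + 3·85 + 4·29 + 0·40 = 330 + 62 + 93 + 255 + 116 + 0 = 856; overall_A = 856/15 = 57.0667.
Version B weighted sum = 5·50 + 2·54 + 1·78 + 3·64 + 4·30 + 0·37 = 250 + 108 + 78 + 192 + 120 + 0 = 748; overall_B = 748/15 = 49.8667.
Difference = 57.0667 − 49.8667 = 7.2000 ≈ 7.2.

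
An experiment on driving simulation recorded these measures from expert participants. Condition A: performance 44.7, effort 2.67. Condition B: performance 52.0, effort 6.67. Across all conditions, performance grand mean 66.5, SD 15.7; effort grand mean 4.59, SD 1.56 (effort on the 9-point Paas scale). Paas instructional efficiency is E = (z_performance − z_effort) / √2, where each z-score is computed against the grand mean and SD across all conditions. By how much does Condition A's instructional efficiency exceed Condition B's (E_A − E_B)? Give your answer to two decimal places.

1.48

Condition A: z_P = (44.7 − 66.5)/15.7 = -1.3885; z_E = (2.67 − 4.59)/1.56 = -1.2308; E_A = (-1.3885 − (-1.2308))/√2 = -0.1115.
Condition B: z_P = (52.0 − 66.5)/15.7 = -0.9236; z_E = (6.67 − 4.59)/1.56 = 1.3333; E_B = (-0.9236 − 1.3333)/√2 = -1.5959.
E_A − E_B = -0.1115 − (-1.5959) = 1.4844 ≈ 1.48.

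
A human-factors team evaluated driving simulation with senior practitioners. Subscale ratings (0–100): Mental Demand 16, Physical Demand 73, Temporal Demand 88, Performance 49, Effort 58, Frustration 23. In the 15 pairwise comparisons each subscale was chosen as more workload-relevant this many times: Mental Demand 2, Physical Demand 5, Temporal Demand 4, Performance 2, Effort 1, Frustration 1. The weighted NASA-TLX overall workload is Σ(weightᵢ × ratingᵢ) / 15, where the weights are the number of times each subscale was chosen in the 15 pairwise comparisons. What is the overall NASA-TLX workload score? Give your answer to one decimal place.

The tallies are the weights (they sum to 15).
Weighted sum = 2·16 + 5·73 + 4·88 + 2·49 + 1·58 + 1·23
            = 32 + 365 + 352 + 98 + 58 + 23 = 928.
Overall workload = 928 / 15 = 61.8667 ≈ 61.9.

61.9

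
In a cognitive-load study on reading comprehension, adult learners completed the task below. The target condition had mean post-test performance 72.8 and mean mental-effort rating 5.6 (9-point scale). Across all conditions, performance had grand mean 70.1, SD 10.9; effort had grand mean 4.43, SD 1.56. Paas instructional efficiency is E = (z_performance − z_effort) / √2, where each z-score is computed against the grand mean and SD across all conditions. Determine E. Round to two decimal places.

z_performance = (72.8 − 70.1) / 10.9 = 2.7000 / 10.9 = 0.2477.
z_effort = (5.6 − 4.43) / 1.56 = 1.1700 / 1.56 = 0.7500.
z_P − z_E = 0.2477 − 0.7500 = -0.5023.
E = -0.5023 / √2 = -0.5023 / 1.41421 = -0.3552 ≈ -0.36.

-0.36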